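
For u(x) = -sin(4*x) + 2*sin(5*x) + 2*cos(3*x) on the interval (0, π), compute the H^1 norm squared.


||u||_{H^1(0,π)}^2 = -320/7 + 161*π/2

u'(x) = -6*sin(3*x) - 4*cos(4*x) + 10*cos(5*x).
Expand u² and (u')² and integrate term by term on (0, π), using: for integers n ≥ 1, ∫_0^π sin²(nx) dx = ∫_0^π cos²(nx) dx = π/2; for n ≠ n', ∫_0^π sin(nx)sin(n'x) dx = ∫_0^π cos(nx)cos(n'x) dx = 0; and by product-to-sum, ∫_0^π sin(nx)cos(n'x) dx = ½∫_0^π [sin((n+n')x) + sin((n−n')x)] dx, which is 0 when n+n' is even and 2n/(n²−n'²) when n+n' is odd (it need not vanish on (0, π)).
  u² squared terms: (-1)²·∫sin(4x)² dx = 1·π/2 = π/2;  (2)²·∫cos(3x)² dx = 4·π/2 = 2*π;  (2)²·∫sin(5x)² dx = 4·π/2 = 2*π.
  u² cross terms: 2·(-1)·(2)·∫sin(4x)·cos(3x) dx = -4·(8/7) = -32/7;  2·(-1)·(2)·∫sin(4x)·sin(5x) dx = -4·(0) = 0;  2·(2)·(2)·∫cos(3x)·sin(5x) dx = 8·(0) = 0.
  So ∫_0^π u² dx = π/2 + 2*π + 2*π − 32/7 + 0 + 0 = -32/7 + 9*π/2.
  (u')² squared terms: (-6)²·∫sin(3x)² dx = 36·π/2 = 18*π;  (-4)²·∫cos(4x)² dx = 16·π/2 = 8*π;  (10)²·∫cos(5x)² dx = 100·π/2 = 50*π.
  (u')² cross terms: 2·(-6)·(-4)·∫sin(3x)·cos(4x) dx = 48·(-6/7) = -288/7;  2·(-6)·(10)·∫sin(3x)·cos(5x) dx = -120·(0) = 0;  2·(-4)·(10)·∫cos(4x)·cos(5x) dx = -80·(0) = 0.
  So ∫_0^π (u')² dx = 18*π + 8*π + 50*π − 288/7 + 0 + 0 = -288/7 + 76*π.
||u||_{H^1}^2 = (-32/7 + 9*π/2) + (-288/7 + 76*π) = -320/7 + 161*π/2.


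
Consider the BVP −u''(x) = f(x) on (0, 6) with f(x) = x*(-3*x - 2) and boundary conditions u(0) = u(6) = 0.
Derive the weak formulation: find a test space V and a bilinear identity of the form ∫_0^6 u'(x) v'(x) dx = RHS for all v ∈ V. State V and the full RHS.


V = H^1_0(0, 6) (so v(0) = v(6) = 0); weak form: ∫_0^6 u'v' dx = ∫_0^6 (x*(-3*x - 2)) v dx for all v ∈ V.

Multiply both sides by a test function v and integrate from 0 to 6:
  ∫_0^6 −u''(x) v(x) dx = ∫_0^6 f(x) v(x) dx.
Integrate the LHS by parts once:
  ∫_0^6 −u'' v dx = −[u'(x) v(x)]_0^6 + ∫_0^6 u'(x) v'(x) dx.
Thus ∫_0^6 u'(x) v'(x) dx = ∫_0^6 f(x) v(x) dx + [u'(x) v(x)]_0^6.
Choose V so that boundary terms are either known or forced to vanish.
u is Dirichlet: u(0) = u(6) = 0. Let V = H^1_0(0, 6); then v(0) = v(6) = 0, and [u' v]_0^6 = 0.
Weak formulation: find u (satisfying any essential BC) such that ∫_0^6 u'(x) v'(x) dx = ∫_0^6 f v dx for all v ∈ V.
Substituting f(x) = x*(-3*x - 2), the right-hand side is ∫_0^6 (x*(-3*x - 2)) v dx.


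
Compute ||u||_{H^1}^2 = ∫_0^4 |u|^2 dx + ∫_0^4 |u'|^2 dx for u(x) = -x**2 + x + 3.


||u||_{H^1}^2 = 1672/15

The H^1 norm (squared) on an interval (0, L) is
  ||u||_{H^1}^2 = ∫_0^L u(x)^2 dx + ∫_0^L u'(x)^2 dx.
Compute u'(x) = 1 - 2*x.
Then u(x)^2 = x**4 - 2*x**3 - 5*x**2 + 6*x + 9 and u'(x)^2 = 4*x**2 - 4*x + 1.
Integrate each monomial from 0 to 4 using ∫_0^4 c·x^n dx = c·4^(n+1)/(n+1):
  ∫_0^4 u(x)^2 dx = ∫_0^4 (x^4 - 2*x^3 - 5*x^2 + 6*x + 9) dx. Term by term:
    ∫_0^4 x^4 dx = 1024/5;  ∫_0^4 -2*x^3 dx = -128;  ∫_0^4 -5*x^2 dx = -320/3;
    ∫_0^4 6*x dx = 48;  ∫_0^4 9 dx = 36.
  Sum: 1024/5 − 128 − 320/3 + 48 + 36 = 812/15.
  ∫_0^4 u'(x)^2 dx = ∫_0^4 (4*x^2 - 4*x + 1) dx. Term by term:
    ∫_0^4 4*x^2 dx = 256/3;  ∫_0^4 -4*x dx = -32;  ∫_0^4 1 dx = 4.
  Sum: 256/3 − 32 + 4 = 172/3.
Adding: ||u||_{H^1}^2 = 812/15 + 172/3 = 1672/15.


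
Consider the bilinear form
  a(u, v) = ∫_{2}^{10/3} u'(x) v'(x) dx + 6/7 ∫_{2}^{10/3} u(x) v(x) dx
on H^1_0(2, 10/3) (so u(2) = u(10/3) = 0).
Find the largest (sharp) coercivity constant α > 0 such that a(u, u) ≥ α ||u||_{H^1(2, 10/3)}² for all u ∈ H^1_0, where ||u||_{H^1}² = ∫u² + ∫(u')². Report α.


α = 3*(32 + 21*π^2)/(7*(16 + 9*π^2))

Coercivity of a(·,·) on H^1_0(2, 10/3) means a(u, u) ≥ α ||u||_{H^1}² for every u ∈ H^1_0.
The interval has length L = 4/3, and Poincaré/coercivity depend only on L. Here a(u, u) = ∫(u')² + (6/7)·∫u².
Here 0 < c = 6/7 < 1. The condition a(u,u) ≥ α||u||_{H^1}² reads (1−α)∫(u')² ≥ (α−c)∫u². Any admissible α is ≤ 1 (rapidly oscillating u have ∫u²/∫(u')² → 0), and α = 1 would force 0 ≥ (1−c)∫u², impossible since c < 1; so 1−α > 0. By the sharp Poincaré inequality on H^1_0 of an interval of length L, ∫(u')² ≥ (π/L)²∫u² with equality for the first sine mode sin(π(x−x₀)/L) (x₀ the left endpoint), so the inequality holds for all u iff (1−α)(π/L)² ≥ α − c, i.e. α ≤ ((π/L)² + c)/((π/L)² + 1) = (1 + c(L/π)²)/(1 + (L/π)²). With (π/L)² = 9*π^2/16 and c = 6/7, the largest admissible constant is α = ((π/L)² + c)/((π/L)² + 1).
Simplifying, α = 3*(32 + 21*π^2)/(7*(16 + 9*π^2)).


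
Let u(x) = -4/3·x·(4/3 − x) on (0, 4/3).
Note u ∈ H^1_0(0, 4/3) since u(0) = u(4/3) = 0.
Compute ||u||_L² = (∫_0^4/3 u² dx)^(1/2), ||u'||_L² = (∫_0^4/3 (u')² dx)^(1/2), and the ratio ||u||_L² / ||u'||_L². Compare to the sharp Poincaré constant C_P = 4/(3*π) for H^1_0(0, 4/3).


||u||_L² / ||u'||_L² = 2*sqrt(10)/15 < C_P = 4/(3*π).

u(x) = -4/3·x·(4/3 − x), so u'(x) = 8*x/3 - 16/9.
u(x) = -4/3·x·(4/3 − x) vanishes at x = 0 and x = 4/3, so u ∈ H^1_0(0, 4/3). Differentiate via the product rule and integrate the resulting polynomials term by term.
  ∫_0^4/3 u² dx = ∫_0^4/3 (16*x^4/9 - 128*x^3/27 + 256*x^2/81) dx. Term by term:
    ∫_0^4/3 16*x^4/9 dx = 16384/10935;  ∫_0^4/3 -128*x^3/27 dx = -8192/2187;  ∫_0^4/3 256*x^2/81 dx = 16384/6561.
  Sum: 16384/10935 − 8192/2187 + 16384/6561 = 8192/32805.
  ∫_0^4/3 (u')² dx = ∫_0^4/3 (64*x^2/9 - 256*x/27 + 256/81) dx. Term by term:
    ∫_0^4/3 64*x^2/9 dx = 4096/729;  ∫_0^4/3 -256*x/27 dx = -2048/243;  ∫_0^4/3 256/81 dx = 1024/243.
  Sum: 4096/729 − 2048/243 + 1024/243 = 1024/729.
∫_0^4/3 u² dx = 8192/32805, so ||u||_L² = 64*sqrt(10)/405.
∫_0^4/3 (u')² dx = 1024/729, so ||u'||_L² = 32/27.
Ratio ||u||_L² / ||u'||_L² = 2*sqrt(10)/15.
Sharp Poincaré constant on H^1_0(0, 4/3) is C_P = L/π = 4/(3*π), achieved by sin(3*π/4·x).
A polynomial bump cannot attain the sharp Poincaré constant (only the first sine eigenfunction does), so the ratio is strictly less than C_P, consistent with ||u||_L² ≤ C_P ||u'||_L².


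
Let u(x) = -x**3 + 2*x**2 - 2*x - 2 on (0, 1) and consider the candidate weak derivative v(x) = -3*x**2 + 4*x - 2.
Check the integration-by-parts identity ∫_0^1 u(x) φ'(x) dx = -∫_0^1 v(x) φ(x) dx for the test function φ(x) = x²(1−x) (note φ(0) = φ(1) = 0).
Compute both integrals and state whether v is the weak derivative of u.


LHS = 1/15, RHS = 1/15. Yes, v = u' weakly.

u(x) = -x**3 + 2*x**2 - 2*x - 2, classical derivative u'(x) = -3*x**2 + 4*x - 2.
φ(x) = x²(1−x), so φ'(x) = x*(2 - 3*x).
Note φ(0) = φ(1) = 0, so the boundary term u·φ vanishes.
LHS = ∫_0^1 u(x) φ'(x) dx = ∫_0^1 (3*x^5 - 8*x^4 + 10*x^3 + 2*x^2 - 4*x) dx. Term by term:
  ∫_0^1 3*x^5 dx = 1/2;  ∫_0^1 -8*x^4 dx = -8/5;  ∫_0^1 10*x^3 dx = 5/2;
  ∫_0^1 2*x^2 dx = 2/3;  ∫_0^1 -4*x dx = -2.
Sum: 1/2 − 8/5 + 5/2 + 2/3 − 2 = 1/15.
So LHS = 1/15.
∫_0^1 v(x) φ(x) dx = ∫_0^1 (3*x^5 - 7*x^4 + 6*x^3 - 2*x^2) dx. Term by term:
  ∫_0^1 3*x^5 dx = 1/2;  ∫_0^1 -7*x^4 dx = -7/5;  ∫_0^1 6*x^3 dx = 3/2;
  ∫_0^1 -2*x^2 dx = -2/3.
Sum: 1/2 − 7/5 + 3/2 − 2/3 = -1/15.
So RHS = -∫_0^1 v(x) φ(x) dx = 1/15.
LHS = RHS, so the identity holds for this test φ.
Moreover u is smooth here and v(x) = u'(x) = -3*x**2 + 4*x - 2 pointwise, so the identity holds for every test function. Hence v is the weak derivative of u.


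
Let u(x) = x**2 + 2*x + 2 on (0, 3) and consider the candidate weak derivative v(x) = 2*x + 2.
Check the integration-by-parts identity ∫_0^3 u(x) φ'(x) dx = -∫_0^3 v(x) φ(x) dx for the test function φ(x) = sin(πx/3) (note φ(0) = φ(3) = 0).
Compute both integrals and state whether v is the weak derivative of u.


LHS = -30/π, RHS = -30/π. Yes, v = u' weakly.

u(x) = x**2 + 2*x + 2, classical derivative u'(x) = 2*x + 2.
φ(x) = sin(πx/3), so φ'(x) = π*cos(π*x/3)/3.
Note φ(0) = φ(3) = 0, so the boundary term u·φ vanishes.
LHS = ∫_0^3 u(x) φ'(x) dx = ∫_0^3 (π*x^2*cos(π*x/3)/3 + 2*π*x*cos(π*x/3)/3 + 2*π*cos(π*x/3)/3) dx. Term by term:
  ∫_0^3 2*π*cos(π*x/3)/3 dx = 0;  ∫_0^3 π*x^2*cos(π*x/3)/3 dx = -18/π;  ∫_0^3 2*π*x*cos(π*x/3)/3 dx = -12/π.
Sum: 0 − 18/π − 12/π = -30/π.
So LHS = -30/π.
∫_0^3 v(x) φ(x) dx = ∫_0^3 (2*x*sin(π*x/3) + 2*sin(π*x/3)) dx. Term by term:
  ∫_0^3 2*sin(π*x/3) dx = 12/π;  ∫_0^3 2*x*sin(π*x/3) dx = 18/π.
Sum: 12/π + 18/π = 30/π.
So RHS = -∫_0^3 v(x) φ(x) dx = -30/π.
LHS = RHS, so the identity holds for this test φ.
Moreover u is smooth here and v(x) = u'(x) = 2*x + 2 pointwise, so the identity holds for every test function. Hence v is the weak derivative of u.


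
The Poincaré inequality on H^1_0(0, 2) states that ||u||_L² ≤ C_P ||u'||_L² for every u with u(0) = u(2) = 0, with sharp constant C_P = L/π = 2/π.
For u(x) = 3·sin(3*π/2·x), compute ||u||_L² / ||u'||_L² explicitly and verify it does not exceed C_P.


||u||_L² / ||u'||_L² = 2/(3*π) < C_P = 2/π.

u(x) = 3·sin(3*π/2·x), so u'(x) = 9*π*cos(3*π*x/2)/2.
Writing u(x) = A·sin(kπx/L) with A = 3 and k = 3, use ∫_0^L sin²(kπx/L) dx = L/2 and ∫_0^L cos²(kπx/L) dx = L/2.
u² = 9·sin²(3*π/2·x) and (u')² = 81*π^2/4·cos²(3*π/2·x), and each of sin², cos² integrates to L/2 = 1 over (0, 2).
∫_0^2 u² dx = 9, so ||u||_L² = 3.
∫_0^2 (u')² dx = 81*π^2/4, so ||u'||_L² = 9*π/2.
Ratio ||u||_L² / ||u'||_L² = 2/(3*π).
Sharp Poincaré constant on H^1_0(0, 2) is C_P = L/π = 2/π, achieved by sin(π/2·x).
This is the k = 3 harmonic; the ratio L/(kπ) is strictly less than C_P = L/π, consistent with the sharp inequality ||u||_L² ≤ C_P ||u'||_L².


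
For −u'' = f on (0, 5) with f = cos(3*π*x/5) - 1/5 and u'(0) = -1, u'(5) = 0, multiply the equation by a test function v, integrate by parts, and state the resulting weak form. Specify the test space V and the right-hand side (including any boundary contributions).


V = H^1(0, 5) (v unrestricted at boundary; u is determined up to an additive constant); weak form: ∫_0^5 u'v' dx = ∫_0^5 (cos(3*π*x/5) - 1/5) v dx + v(0) for all v ∈ V.

Multiply both sides by a test function v and integrate from 0 to 5:
  ∫_0^5 −u''(x) v(x) dx = ∫_0^5 f(x) v(x) dx.
Integrate the LHS by parts once:
  ∫_0^5 −u'' v dx = −[u'(x) v(x)]_0^5 + ∫_0^5 u'(x) v'(x) dx.
Thus ∫_0^5 u'(x) v'(x) dx = ∫_0^5 f(x) v(x) dx + [u'(x) v(x)]_0^5.
Choose V so that boundary terms are either known or forced to vanish.
u has inhomogeneous Neumann u'(0) = -1, u'(5) = 0. [u' v]_0^5 = (0)·v(5) − (-1)·v(0) = v(0). Take V = H^1(0, 5); boundary term becomes part of RHS.
Weak formulation: find u (satisfying any essential BC) such that ∫_0^5 u'(x) v'(x) dx = ∫_0^5 f v dx + v(0) for all v ∈ V (Neumann data are natural BCs: they enter the RHS as boundary terms).
Substituting f(x) = cos(3*π*x/5) - 1/5, the right-hand side is ∫_0^5 (cos(3*π*x/5) - 1/5) v dx + v(0).
Compatibility check (pure Neumann): taking v ≡ 1 ∈ V gives 0 = ∫_0^5 f dx + (0) − (-1), i.e. ∫_0^5 f dx must equal u'(0) − u'(5) = -1. Indeed ∫_0^5 (cos(3*π*x/5) - 1/5) dx = -1, so the data are compatible. The solution is then unique only up to an additive constant (fix it e.g. by requiring ∫_0^5 u dx = 0).


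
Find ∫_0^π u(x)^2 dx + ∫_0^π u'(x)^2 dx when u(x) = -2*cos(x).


||u||_{H^1(0,π)}^2 = 4*π

u'(x) = 2*sin(x).
Expand u² and (u')² and integrate term by term on (0, π), using: for integers n ≥ 1, ∫_0^π sin²(nx) dx = ∫_0^π cos²(nx) dx = π/2; for n ≠ n', ∫_0^π sin(nx)sin(n'x) dx = ∫_0^π cos(nx)cos(n'x) dx = 0; and by product-to-sum, ∫_0^π sin(nx)cos(n'x) dx = ½∫_0^π [sin((n+n')x) + sin((n−n')x)] dx, which is 0 when n+n' is even and 2n/(n²−n'²) when n+n' is odd (it need not vanish on (0, π)).
  u² squared terms: (-2)²·∫cos(x)² dx = 4·π/2 = 2*π.
  So ∫_0^π u² dx = 2*π.
  (u')² squared terms: (2)²·∫sin(x)² dx = 4·π/2 = 2*π.
  So ∫_0^π (u')² dx = 2*π.
||u||_{H^1}^2 = (2*π) + (2*π) = 4*π.


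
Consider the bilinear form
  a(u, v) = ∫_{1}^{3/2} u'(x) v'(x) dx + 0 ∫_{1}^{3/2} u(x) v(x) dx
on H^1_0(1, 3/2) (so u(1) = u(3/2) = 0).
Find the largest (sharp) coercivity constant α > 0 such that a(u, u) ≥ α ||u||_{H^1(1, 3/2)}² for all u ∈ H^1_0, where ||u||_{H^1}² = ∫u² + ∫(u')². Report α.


α = 4*π^2/(1 + 4*π^2)

Coercivity of a(·,·) on H^1_0(1, 3/2) means a(u, u) ≥ α ||u||_{H^1}² for every u ∈ H^1_0.
The interval has length L = 1/2, and Poincaré/coercivity depend only on L. Here a(u, u) = ∫(u')² + (0)·∫u².
Here c = 0, so a(u,u) = ∫(u')² alone. The condition a(u,u) ≥ α||u||_{H^1}² reads (1−α)∫(u')² ≥ (α−c)∫u². Any admissible α is ≤ 1 (rapidly oscillating u have ∫u²/∫(u')² → 0), and α = 1 would force 0 ≥ (1−c)∫u², impossible since c < 1; so 1−α > 0. By the sharp Poincaré inequality on H^1_0 of an interval of length L, ∫(u')² ≥ (π/L)²∫u² with equality for the first sine mode sin(π(x−x₀)/L) (x₀ the left endpoint), so the inequality holds for all u iff (1−α)(π/L)² ≥ α − c, i.e. α ≤ ((π/L)² + c)/((π/L)² + 1) = (1 + c(L/π)²)/(1 + (L/π)²). (Direct route, valid since c ≤ 0: Poincaré gives c∫u² ≥ c(L/π)²∫(u')², so a(u,u) ≥ (1 + c(L/π)²)∫(u')², while ||u||_{H^1}² ≤ (1 + (L/π)²)∫(u')²; dividing yields the same α.) With (π/L)² = 4*π^2 and c = 0, the largest admissible constant is α = ((π/L)² + c)/((π/L)² + 1).
Simplifying, α = 4*π^2/(1 + 4*π^2).


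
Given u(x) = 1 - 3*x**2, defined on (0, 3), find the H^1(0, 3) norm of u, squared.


||u||_{H^1}^2 = 3552/5

The H^1 norm (squared) on an interval (0, L) is
  ||u||_{H^1}^2 = ∫_0^L u(x)^2 dx + ∫_0^L u'(x)^2 dx.
Compute u'(x) = -6*x.
Then u(x)^2 = 9*x**4 - 6*x**2 + 1 and u'(x)^2 = 36*x**2.
Integrate each monomial from 0 to 3 using ∫_0^3 c·x^n dx = c·3^(n+1)/(n+1):
  ∫_0^3 u(x)^2 dx = ∫_0^3 (9*x^4 - 6*x^2 + 1) dx. Term by term:
    ∫_0^3 9*x^4 dx = 2187/5;  ∫_0^3 -6*x^2 dx = -54;  ∫_0^3 1 dx = 3.
  Sum: 2187/5 − 54 + 3 = 1932/5.
  ∫_0^3 u'(x)^2 dx = ∫_0^3 (36*x^2) dx. Term by term:
    ∫_0^3 36*x^2 dx = 324.
Adding: ||u||_{H^1}^2 = 1932/5 + 324 = 3552/5.


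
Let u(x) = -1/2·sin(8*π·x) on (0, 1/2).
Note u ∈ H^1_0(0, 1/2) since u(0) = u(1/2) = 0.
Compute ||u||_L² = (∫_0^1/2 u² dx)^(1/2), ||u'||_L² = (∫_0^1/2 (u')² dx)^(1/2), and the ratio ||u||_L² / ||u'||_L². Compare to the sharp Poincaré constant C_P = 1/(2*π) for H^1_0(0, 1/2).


||u||_L² / ||u'||_L² = 1/(8*π) < C_P = 1/(2*π).

u(x) = -1/2·sin(8*π·x), so u'(x) = -4*π*cos(8*π*x).
Writing u(x) = A·sin(kπx/L) with A = -1/2 and k = 4, use ∫_0^L sin²(kπx/L) dx = L/2 and ∫_0^L cos²(kπx/L) dx = L/2.
u² = 1/4·sin²(8*π·x) and (u')² = 16*π^2·cos²(8*π·x), and each of sin², cos² integrates to L/2 = 1/4 over (0, 1/2).
∫_0^1/2 u² dx = 1/16, so ||u||_L² = 1/4.
∫_0^1/2 (u')² dx = 4*π^2, so ||u'||_L² = 2*π.
Ratio ||u||_L² / ||u'||_L² = 1/(8*π).
Sharp Poincaré constant on H^1_0(0, 1/2) is C_P = L/π = 1/(2*π), achieved by sin(2*π·x).
This is the k = 4 harmonic; the ratio L/(kπ) is strictly less than C_P = L/π, consistent with the sharp inequality ||u||_L² ≤ C_P ||u'||_L².


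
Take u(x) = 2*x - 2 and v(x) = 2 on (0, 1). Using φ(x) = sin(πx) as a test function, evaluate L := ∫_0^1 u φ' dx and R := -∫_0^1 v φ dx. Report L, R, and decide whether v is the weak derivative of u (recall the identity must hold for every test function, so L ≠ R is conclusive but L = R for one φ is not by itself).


LHS = -4/π, RHS = -4/π. Yes, v = u' weakly.

u(x) = 2*x - 2, classical derivative u'(x) = 2.
φ(x) = sin(πx), so φ'(x) = π*cos(π*x).
Note φ(0) = φ(1) = 0, so the boundary term u·φ vanishes.
LHS = ∫_0^1 u(x) φ'(x) dx = ∫_0^1 (2*π*x*cos(π*x) - 2*π*cos(π*x)) dx. Term by term:
  ∫_0^1 -2*π*cos(π*x) dx = 0;  ∫_0^1 2*π*x*cos(π*x) dx = -4/π.
Sum: 0 − 4/π = -4/π.
So LHS = -4/π.
∫_0^1 v(x) φ(x) dx = ∫_0^1 (2*sin(π*x)) dx. Term by term:
  ∫_0^1 2*sin(π*x) dx = 4/π.
So RHS = -∫_0^1 v(x) φ(x) dx = -4/π.
LHS = RHS, so the identity holds for this test φ.
Moreover u is smooth here and v(x) = u'(x) = 2 pointwise, so the identity holds for every test function. Hence v is the weak derivative of u.


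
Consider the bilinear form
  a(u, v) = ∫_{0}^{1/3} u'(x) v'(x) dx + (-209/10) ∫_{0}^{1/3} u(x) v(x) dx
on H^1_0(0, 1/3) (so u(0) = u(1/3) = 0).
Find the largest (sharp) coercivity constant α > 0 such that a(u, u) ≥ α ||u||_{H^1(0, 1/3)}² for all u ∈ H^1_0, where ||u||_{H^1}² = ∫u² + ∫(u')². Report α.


α = (-209 + 90*π^2)/(10*(1 + 9*π^2))

Coercivity of a(·,·) on H^1_0(0, 1/3) means a(u, u) ≥ α ||u||_{H^1}² for every u ∈ H^1_0.
The interval has length L = 1/3, and Poincaré/coercivity depend only on L. Here a(u, u) = ∫(u')² + (-209/10)·∫u².
Here c = -209/10 < 0 with |c| < (π/L)² = 9*π^2, so coercivity still holds. The condition a(u,u) ≥ α||u||_{H^1}² reads (1−α)∫(u')² ≥ (α−c)∫u². Any admissible α is ≤ 1 (rapidly oscillating u have ∫u²/∫(u')² → 0), and α = 1 would force 0 ≥ (1−c)∫u², impossible since c < 1; so 1−α > 0. By the sharp Poincaré inequality on H^1_0 of an interval of length L, ∫(u')² ≥ (π/L)²∫u² with equality for the first sine mode sin(π(x−x₀)/L) (x₀ the left endpoint), so the inequality holds for all u iff (1−α)(π/L)² ≥ α − c, i.e. α ≤ ((π/L)² + c)/((π/L)² + 1) = (1 + c(L/π)²)/(1 + (L/π)²). (Direct route, valid since c ≤ 0: Poincaré gives c∫u² ≥ c(L/π)²∫(u')², so a(u,u) ≥ (1 + c(L/π)²)∫(u')², while ||u||_{H^1}² ≤ (1 + (L/π)²)∫(u')²; dividing yields the same α.) With (π/L)² = 9*π^2 and c = -209/10, the largest admissible constant is α = ((π/L)² + c)/((π/L)² + 1).
Simplifying, α = (-209 + 90*π^2)/(10*(1 + 9*π^2)).


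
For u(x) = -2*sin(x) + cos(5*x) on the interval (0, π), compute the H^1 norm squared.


||u||_{H^1(0,π)}^2 = 17*π

u'(x) = -5*sin(5*x) - 2*cos(x).
Expand u² and (u')² and integrate term by term on (0, π), using: for integers n ≥ 1, ∫_0^π sin²(nx) dx = ∫_0^π cos²(nx) dx = π/2; for n ≠ n', ∫_0^π sin(nx)sin(n'x) dx = ∫_0^π cos(nx)cos(n'x) dx = 0; and by product-to-sum, ∫_0^π sin(nx)cos(n'x) dx = ½∫_0^π [sin((n+n')x) + sin((n−n')x)] dx, which is 0 when n+n' is even and 2n/(n²−n'²) when n+n' is odd (it need not vanish on (0, π)).
  u² squared terms: (-2)²·∫sin(x)² dx = 4·π/2 = 2*π;  (1)²·∫cos(5x)² dx = 1·π/2 = π/2.
  u² cross terms: 2·(-2)·(1)·∫sin(x)·cos(5x) dx = -4·(0) = 0.
  So ∫_0^π u² dx = 2*π + π/2 + 0 = 5*π/2.
  (u')² squared terms: (-5)²·∫sin(5x)² dx = 25·π/2 = 25*π/2;  (-2)²·∫cos(x)² dx = 4·π/2 = 2*π.
  (u')² cross terms: 2·(-5)·(-2)·∫sin(5x)·cos(x) dx = 20·(0) = 0.
  So ∫_0^π (u')² dx = 25*π/2 + 2*π + 0 = 29*π/2.
||u||_{H^1}^2 = (5*π/2) + (29*π/2) = 17*π.


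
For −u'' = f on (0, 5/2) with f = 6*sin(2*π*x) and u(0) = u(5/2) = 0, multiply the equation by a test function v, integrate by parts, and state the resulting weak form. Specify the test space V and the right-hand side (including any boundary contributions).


V = H^1_0(0, 5/2) (so v(0) = v(5/2) = 0); weak form: ∫_0^5/2 u'v' dx = ∫_0^5/2 (6*sin(2*π*x)) v dx for all v ∈ V.

Multiply both sides by a test function v and integrate from 0 to 5/2:
  ∫_0^5/2 −u''(x) v(x) dx = ∫_0^5/2 f(x) v(x) dx.
Integrate the LHS by parts once:
  ∫_0^5/2 −u'' v dx = −[u'(x) v(x)]_0^5/2 + ∫_0^5/2 u'(x) v'(x) dx.
Thus ∫_0^5/2 u'(x) v'(x) dx = ∫_0^5/2 f(x) v(x) dx + [u'(x) v(x)]_0^5/2.
Choose V so that boundary terms are either known or forced to vanish.
u is Dirichlet: u(0) = u(5/2) = 0. Let V = H^1_0(0, 5/2); then v(0) = v(5/2) = 0, and [u' v]_0^5/2 = 0.
Weak formulation: find u (satisfying any essential BC) such that ∫_0^5/2 u'(x) v'(x) dx = ∫_0^5/2 f v dx for all v ∈ V.
Substituting f(x) = 6*sin(2*π*x), the right-hand side is ∫_0^5/2 (6*sin(2*π*x)) v dx.


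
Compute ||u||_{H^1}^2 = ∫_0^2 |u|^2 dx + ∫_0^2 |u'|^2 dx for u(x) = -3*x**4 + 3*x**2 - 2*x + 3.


||u||_{H^1}^2 = 33262/15

The H^1 norm (squared) on an interval (0, L) is
  ||u||_{H^1}^2 = ∫_0^L u(x)^2 dx + ∫_0^L u'(x)^2 dx.
Compute u'(x) = -12*x**3 + 6*x - 2.
Then u(x)^2 = 9*x**8 - 18*x**6 + 12*x**5 - 9*x**4 - 12*x**3 + 22*x**2 - 12*x + 9 and u'(x)^2 = 144*x**6 - 144*x**4 + 48*x**3 + 36*x**2 - 24*x + 4.
Integrate each monomial from 0 to 2 using ∫_0^2 c·x^n dx = c·2^(n+1)/(n+1):
  ∫_0^2 u(x)^2 dx = ∫_0^2 (9*x^8 - 18*x^6 + 12*x^5 - 9*x^4 - 12*x^3 + 22*x^2 - 12*x + 9) dx. Term by term:
    ∫_0^2 9*x^8 dx = 512;  ∫_0^2 -18*x^6 dx = -2304/7;  ∫_0^2 12*x^5 dx = 128;
    ∫_0^2 -9*x^4 dx = -288/5;  ∫_0^2 -12*x^3 dx = -48;  ∫_0^2 22*x^2 dx = 176/3;
    ∫_0^2 -12*x dx = -24;  ∫_0^2 9 dx = 18.
  Sum: 512 − 2304/7 + 128 − 288/5 − 48 + 176/3 − 24 + 18 = 27082/105.
  ∫_0^2 u'(x)^2 dx = ∫_0^2 (144*x^6 - 144*x^4 + 48*x^3 + 36*x^2 - 24*x + 4) dx. Term by term:
    ∫_0^2 144*x^6 dx = 18432/7;  ∫_0^2 -144*x^4 dx = -4608/5;  ∫_0^2 48*x^3 dx = 192;
    ∫_0^2 36*x^2 dx = 96;  ∫_0^2 -24*x dx = -48;  ∫_0^2 4 dx = 8.
  Sum: 18432/7 − 4608/5 + 192 + 96 − 48 + 8 = 68584/35.
Adding: ||u||_{H^1}^2 = 27082/105 + 68584/35 = 33262/15.


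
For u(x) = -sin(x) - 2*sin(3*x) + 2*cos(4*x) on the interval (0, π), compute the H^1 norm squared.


||u||_{H^1(0,π)}^2 = 13192/105 + 55*π

u'(x) = -8*sin(4*x) - cos(x) - 6*cos(3*x).
Expand u² and (u')² and integrate term by term on (0, π), using: for integers n ≥ 1, ∫_0^π sin²(nx) dx = ∫_0^π cos²(nx) dx = π/2; for n ≠ n', ∫_0^π sin(nx)sin(n'x) dx = ∫_0^π cos(nx)cos(n'x) dx = 0; and by product-to-sum, ∫_0^π sin(nx)cos(n'x) dx = ½∫_0^π [sin((n+n')x) + sin((n−n')x)] dx, which is 0 when n+n' is even and 2n/(n²−n'²) when n+n' is odd (it need not vanish on (0, π)).
  u² squared terms: (-1)²·∫sin(x)² dx = 1·π/2 = π/2;  (-2)²·∫sin(3x)² dx = 4·π/2 = 2*π;  (2)²·∫cos(4x)² dx = 4·π/2 = 2*π.
  u² cross terms: 2·(-1)·(-2)·∫sin(x)·sin(3x) dx = 4·(0) = 0;  2·(-1)·(2)·∫sin(x)·cos(4x) dx = -4·(-2/15) = 8/15;  2·(-2)·(2)·∫sin(3x)·cos(4x) dx = -8·(-6/7) = 48/7.
  So ∫_0^π u² dx = π/2 + 2*π + 2*π + 0 + 8/15 + 48/7 = 776/105 + 9*π/2.
  (u')² squared terms: (-1)²·∫cos(x)² dx = 1·π/2 = π/2;  (-8)²·∫sin(4x)² dx = 64·π/2 = 32*π;  (-6)²·∫cos(3x)² dx = 36·π/2 = 18*π.
  (u')² cross terms: 2·(-1)·(-8)·∫cos(x)·sin(4x) dx = 16·(8/15) = 128/15;  2·(-1)·(-6)·∫cos(x)·cos(3x) dx = 12·(0) = 0;  2·(-8)·(-6)·∫sin(4x)·cos(3x) dx = 96·(8/7) = 768/7.
  So ∫_0^π (u')² dx = π/2 + 32*π + 18*π + 128/15 + 0 + 768/7 = 12416/105 + 101*π/2.
||u||_{H^1}^2 = (776/105 + 9*π/2) + (12416/105 + 101*π/2) = 13192/105 + 55*π.


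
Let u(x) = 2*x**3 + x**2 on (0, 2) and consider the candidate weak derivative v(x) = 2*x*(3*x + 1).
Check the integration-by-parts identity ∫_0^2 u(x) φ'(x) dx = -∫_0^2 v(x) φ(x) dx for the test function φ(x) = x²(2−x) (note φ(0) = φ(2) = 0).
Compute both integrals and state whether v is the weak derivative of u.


LHS = -16, RHS = -16. Yes, v = u' weakly.

u(x) = 2*x**3 + x**2, classical derivative u'(x) = 6*x**2 + 2*x.
φ(x) = x²(2−x), so φ'(x) = x*(4 - 3*x).
Note φ(0) = φ(2) = 0, so the boundary term u·φ vanishes.
LHS = ∫_0^2 u(x) φ'(x) dx = ∫_0^2 (-6*x^5 + 5*x^4 + 4*x^3) dx. Term by term:
  ∫_0^2 -6*x^5 dx = -64;  ∫_0^2 5*x^4 dx = 32;  ∫_0^2 4*x^3 dx = 16.
Sum: -64 + 32 + 16 = -16.
So LHS = -16.
∫_0^2 v(x) φ(x) dx = ∫_0^2 (-6*x^5 + 10*x^4 + 4*x^3) dx. Term by term:
  ∫_0^2 -6*x^5 dx = -64;  ∫_0^2 10*x^4 dx = 64;  ∫_0^2 4*x^3 dx = 16.
Sum: -64 + 64 + 16 = 16.
So RHS = -∫_0^2 v(x) φ(x) dx = -16.
LHS = RHS, so the identity holds for this test φ.
Moreover u is smooth here and v(x) = u'(x) = 6*x**2 + 2*x pointwise, so the identity holds for every test function. Hence v is the weak derivative of u.


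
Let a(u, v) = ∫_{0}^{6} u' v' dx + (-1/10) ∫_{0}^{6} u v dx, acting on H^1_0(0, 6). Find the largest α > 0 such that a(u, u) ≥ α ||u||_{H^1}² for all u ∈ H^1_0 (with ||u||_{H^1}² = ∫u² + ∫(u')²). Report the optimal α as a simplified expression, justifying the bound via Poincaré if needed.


α = (-18/5 + π^2)/(π^2 + 36)

Coercivity of a(·,·) on H^1_0(0, 6) means a(u, u) ≥ α ||u||_{H^1}² for every u ∈ H^1_0.
The interval has length L = 6, and Poincaré/coercivity depend only on L. Here a(u, u) = ∫(u')² + (-1/10)·∫u².
Here c = -1/10 < 0 with |c| < (π/L)² = π^2/36, so coercivity still holds. The condition a(u,u) ≥ α||u||_{H^1}² reads (1−α)∫(u')² ≥ (α−c)∫u². Any admissible α is ≤ 1 (rapidly oscillating u have ∫u²/∫(u')² → 0), and α = 1 would force 0 ≥ (1−c)∫u², impossible since c < 1; so 1−α > 0. By the sharp Poincaré inequality on H^1_0 of an interval of length L, ∫(u')² ≥ (π/L)²∫u² with equality for the first sine mode sin(π(x−x₀)/L) (x₀ the left endpoint), so the inequality holds for all u iff (1−α)(π/L)² ≥ α − c, i.e. α ≤ ((π/L)² + c)/((π/L)² + 1) = (1 + c(L/π)²)/(1 + (L/π)²). (Direct route, valid since c ≤ 0: Poincaré gives c∫u² ≥ c(L/π)²∫(u')², so a(u,u) ≥ (1 + c(L/π)²)∫(u')², while ||u||_{H^1}² ≤ (1 + (L/π)²)∫(u')²; dividing yields the same α.) With (π/L)² = π^2/36 and c = -1/10, the largest admissible constant is α = ((π/L)² + c)/((π/L)² + 1).
Simplifying, α = (-18/5 + π^2)/(π^2 + 36).


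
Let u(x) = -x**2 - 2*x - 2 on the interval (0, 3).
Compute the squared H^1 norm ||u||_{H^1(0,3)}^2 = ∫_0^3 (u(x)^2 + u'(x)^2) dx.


||u||_{H^1}^2 = 1668/5

The H^1 norm (squared) on an interval (0, L) is
  ||u||_{H^1}^2 = ∫_0^L u(x)^2 dx + ∫_0^L u'(x)^2 dx.
Compute u'(x) = -2*x - 2.
Then u(x)^2 = x**4 + 4*x**3 + 8*x**2 + 8*x + 4 and u'(x)^2 = 4*x**2 + 8*x + 4.
Integrate each monomial from 0 to 3 using ∫_0^3 c·x^n dx = c·3^(n+1)/(n+1):
  ∫_0^3 u(x)^2 dx = ∫_0^3 (x^4 + 4*x^3 + 8*x^2 + 8*x + 4) dx. Term by term:
    ∫_0^3 x^4 dx = 243/5;  ∫_0^3 4*x^3 dx = 81;  ∫_0^3 8*x^2 dx = 72;
    ∫_0^3 8*x dx = 36;  ∫_0^3 4 dx = 12.
  Sum: 243/5 + 81 + 72 + 36 + 12 = 1248/5.
  ∫_0^3 u'(x)^2 dx = ∫_0^3 (4*x^2 + 8*x + 4) dx. Term by term:
    ∫_0^3 4*x^2 dx = 36;  ∫_0^3 8*x dx = 36;  ∫_0^3 4 dx = 12.
  Sum: 36 + 36 + 12 = 84.
Adding: ||u||_{H^1}^2 = 1248/5 + 84 = 1668/5.


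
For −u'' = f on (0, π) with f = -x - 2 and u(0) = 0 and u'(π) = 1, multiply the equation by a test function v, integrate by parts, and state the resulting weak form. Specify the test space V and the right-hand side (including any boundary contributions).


V = {v ∈ H^1(0, π) : v(0) = 0} (test functions vanish at x = 0 where u is specified); weak form: ∫_0^π u'v' dx = ∫_0^π (-x - 2) v dx + v(π) for all v ∈ V.

Multiply both sides by a test function v and integrate from 0 to π:
  ∫_0^π −u''(x) v(x) dx = ∫_0^π f(x) v(x) dx.
Integrate the LHS by parts once:
  ∫_0^π −u'' v dx = −[u'(x) v(x)]_0^π + ∫_0^π u'(x) v'(x) dx.
Thus ∫_0^π u'(x) v'(x) dx = ∫_0^π f(x) v(x) dx + [u'(x) v(x)]_0^π.
Choose V so that boundary terms are either known or forced to vanish.
Mixed BC: u(0) = 0 (Dirichlet) and u'(π) = 1 (Neumann). Define V = {v ∈ H^1(0, π) : v(0) = 0}. Then [u' v]_0^π = u'(π)·v(π) − u'(0)·0 = v(π).
Weak formulation: find u (satisfying any essential BC) such that ∫_0^π u'(x) v'(x) dx = ∫_0^π f v dx + v(π) for all v ∈ V (Dirichlet at 0 absorbed into V; Neumann datum at x = π contributes the boundary term).
Substituting f(x) = -x - 2, the right-hand side is ∫_0^π (-x - 2) v dx + v(π).


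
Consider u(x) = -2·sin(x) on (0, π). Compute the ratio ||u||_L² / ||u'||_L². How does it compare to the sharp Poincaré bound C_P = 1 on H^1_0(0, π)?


||u||_L² / ||u'||_L² = 1 = C_P.

u(x) = -2·sin(x), so u'(x) = -2*cos(x).
Writing u(x) = A·sin(kπx/L) with A = -2 and k = 1, use ∫_0^L sin²(kπx/L) dx = L/2 and ∫_0^L cos²(kπx/L) dx = L/2.
u² = 4·sin²(x) and (u')² = 4·cos²(x), and each of sin², cos² integrates to L/2 = π/2 over (0, π).
∫_0^π u² dx = 2*π, so ||u||_L² = sqrt(2)*sqrt(π).
∫_0^π (u')² dx = 2*π, so ||u'||_L² = sqrt(2)*sqrt(π).
Ratio ||u||_L² / ||u'||_L² = 1.
Sharp Poincaré constant on H^1_0(0, π) is C_P = L/π = 1, achieved by sin(x).
This is the k = 1 eigenfunction (up to amplitude), so the ratio equals the sharp Poincaré constant exactly.


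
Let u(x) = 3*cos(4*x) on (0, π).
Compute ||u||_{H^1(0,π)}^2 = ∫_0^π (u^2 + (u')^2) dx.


||u||_{H^1(0,π)}^2 = 153*π/2

u'(x) = -12*sin(4*x).
Expand u² and (u')² and integrate term by term on (0, π), using: for integers n ≥ 1, ∫_0^π sin²(nx) dx = ∫_0^π cos²(nx) dx = π/2; for n ≠ n', ∫_0^π sin(nx)sin(n'x) dx = ∫_0^π cos(nx)cos(n'x) dx = 0; and by product-to-sum, ∫_0^π sin(nx)cos(n'x) dx = ½∫_0^π [sin((n+n')x) + sin((n−n')x)] dx, which is 0 when n+n' is even and 2n/(n²−n'²) when n+n' is odd (it need not vanish on (0, π)).
  u² squared terms: (3)²·∫cos(4x)² dx = 9·π/2 = 9*π/2.
  So ∫_0^π u² dx = 9*π/2.
  (u')² squared terms: (-12)²·∫sin(4x)² dx = 144·π/2 = 72*π.
  So ∫_0^π (u')² dx = 72*π.
||u||_{H^1}^2 = (9*π/2) + (72*π) = 153*π/2.


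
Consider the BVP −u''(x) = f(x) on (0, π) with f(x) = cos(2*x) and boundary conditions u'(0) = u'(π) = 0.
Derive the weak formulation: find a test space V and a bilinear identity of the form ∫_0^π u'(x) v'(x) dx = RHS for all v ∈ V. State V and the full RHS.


V = H^1(0, π) (no boundary constraint on v; u is determined up to an additive constant); weak form: ∫_0^π u'v' dx = ∫_0^π (cos(2*x)) v dx for all v ∈ V.

Multiply both sides by a test function v and integrate from 0 to π:
  ∫_0^π −u''(x) v(x) dx = ∫_0^π f(x) v(x) dx.
Integrate the LHS by parts once:
  ∫_0^π −u'' v dx = −[u'(x) v(x)]_0^π + ∫_0^π u'(x) v'(x) dx.
Thus ∫_0^π u'(x) v'(x) dx = ∫_0^π f(x) v(x) dx + [u'(x) v(x)]_0^π.
Choose V so that boundary terms are either known or forced to vanish.
u has homogeneous Neumann: u'(0) = u'(π) = 0. So [u' v]_0^π = 0·v(π) − 0·v(0) = 0 for any v; take V = H^1(0, π).
Weak formulation: find u (satisfying any essential BC) such that ∫_0^π u'(x) v'(x) dx = ∫_0^π f v dx for all v ∈ V (homogeneous Neumann, so boundary terms vanish).
Substituting f(x) = cos(2*x), the right-hand side is ∫_0^π (cos(2*x)) v dx.
Compatibility check (pure Neumann): taking v ≡ 1 ∈ V gives 0 = ∫_0^π f dx + (0) − (0), i.e. ∫_0^π f dx must equal u'(0) − u'(π) = 0. Indeed ∫_0^π (cos(2*x)) dx = 0, so the data are compatible. The solution is then unique only up to an additive constant (fix it e.g. by requiring ∫_0^π u dx = 0).


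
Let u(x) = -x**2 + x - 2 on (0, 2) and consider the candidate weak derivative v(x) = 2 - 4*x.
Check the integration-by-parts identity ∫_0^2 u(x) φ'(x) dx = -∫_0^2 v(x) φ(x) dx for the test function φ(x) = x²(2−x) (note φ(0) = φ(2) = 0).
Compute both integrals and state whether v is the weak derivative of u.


LHS = 28/15, RHS = 56/15. No, v is not the weak derivative of u.

u(x) = -x**2 + x - 2, classical derivative u'(x) = 1 - 2*x.
φ(x) = x²(2−x), so φ'(x) = x*(4 - 3*x).
Note φ(0) = φ(2) = 0, so the boundary term u·φ vanishes.
LHS = ∫_0^2 u(x) φ'(x) dx = ∫_0^2 (3*x^4 - 7*x^3 + 10*x^2 - 8*x) dx. Term by term:
  ∫_0^2 3*x^4 dx = 96/5;  ∫_0^2 -7*x^3 dx = -28;  ∫_0^2 10*x^2 dx = 80/3;
  ∫_0^2 -8*x dx = -16.
Sum: 96/5 − 28 + 80/3 − 16 = 28/15.
So LHS = 28/15.
∫_0^2 v(x) φ(x) dx = ∫_0^2 (4*x^4 - 10*x^3 + 4*x^2) dx. Term by term:
  ∫_0^2 4*x^4 dx = 128/5;  ∫_0^2 -10*x^3 dx = -40;  ∫_0^2 4*x^2 dx = 32/3.
Sum: 128/5 − 40 + 32/3 = -56/15.
So RHS = -∫_0^2 v(x) φ(x) dx = 56/15.
LHS − RHS = -28/15 ≠ 0, so the identity fails.
(For a valid weak derivative the identity must hold for EVERY test function, in particular this one. The failure shows v is NOT the weak derivative of u.)
Correct weak derivative would be u'(x) = 1 - 2*x.


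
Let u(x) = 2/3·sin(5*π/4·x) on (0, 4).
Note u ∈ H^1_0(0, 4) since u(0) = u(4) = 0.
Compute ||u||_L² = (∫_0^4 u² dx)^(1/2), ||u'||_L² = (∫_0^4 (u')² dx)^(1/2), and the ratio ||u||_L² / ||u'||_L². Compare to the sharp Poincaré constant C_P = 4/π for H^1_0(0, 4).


||u||_L² / ||u'||_L² = 4/(5*π) < C_P = 4/π.

u(x) = 2/3·sin(5*π/4·x), so u'(x) = 5*π*cos(5*π*x/4)/6.
Writing u(x) = A·sin(kπx/L) with A = 2/3 and k = 5, use ∫_0^L sin²(kπx/L) dx = L/2 and ∫_0^L cos²(kπx/L) dx = L/2.
u² = 4/9·sin²(5*π/4·x) and (u')² = 25*π^2/36·cos²(5*π/4·x), and each of sin², cos² integrates to L/2 = 2 over (0, 4).
∫_0^4 u² dx = 8/9, so ||u||_L² = 2*sqrt(2)/3.
∫_0^4 (u')² dx = 25*π^2/18, so ||u'||_L² = 5*sqrt(2)*π/6.
Ratio ||u||_L² / ||u'||_L² = 4/(5*π).
Sharp Poincaré constant on H^1_0(0, 4) is C_P = L/π = 4/π, achieved by sin(π/4·x).
This is the k = 5 harmonic; the ratio L/(kπ) is strictly less than C_P = L/π, consistent with the sharp inequality ||u||_L² ≤ C_P ||u'||_L².


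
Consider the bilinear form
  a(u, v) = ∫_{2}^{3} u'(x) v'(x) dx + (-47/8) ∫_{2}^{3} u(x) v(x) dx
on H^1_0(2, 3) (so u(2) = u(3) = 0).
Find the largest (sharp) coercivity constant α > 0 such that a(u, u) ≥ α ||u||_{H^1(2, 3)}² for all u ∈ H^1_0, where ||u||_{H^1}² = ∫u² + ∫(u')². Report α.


α = (-47/8 + π^2)/(1 + π^2)

Coercivity of a(·,·) on H^1_0(2, 3) means a(u, u) ≥ α ||u||_{H^1}² for every u ∈ H^1_0.
The interval has length L = 1, and Poincaré/coercivity depend only on L. Here a(u, u) = ∫(u')² + (-47/8)·∫u².
Here c = -47/8 < 0 with |c| < (π/L)² = π^2, so coercivity still holds. The condition a(u,u) ≥ α||u||_{H^1}² reads (1−α)∫(u')² ≥ (α−c)∫u². Any admissible α is ≤ 1 (rapidly oscillating u have ∫u²/∫(u')² → 0), and α = 1 would force 0 ≥ (1−c)∫u², impossible since c < 1; so 1−α > 0. By the sharp Poincaré inequality on H^1_0 of an interval of length L, ∫(u')² ≥ (π/L)²∫u² with equality for the first sine mode sin(π(x−x₀)/L) (x₀ the left endpoint), so the inequality holds for all u iff (1−α)(π/L)² ≥ α − c, i.e. α ≤ ((π/L)² + c)/((π/L)² + 1) = (1 + c(L/π)²)/(1 + (L/π)²). (Direct route, valid since c ≤ 0: Poincaré gives c∫u² ≥ c(L/π)²∫(u')², so a(u,u) ≥ (1 + c(L/π)²)∫(u')², while ||u||_{H^1}² ≤ (1 + (L/π)²)∫(u')²; dividing yields the same α.) With (π/L)² = π^2 and c = -47/8, the largest admissible constant is α = ((π/L)² + c)/((π/L)² + 1).
Simplifying, α = (-47/8 + π^2)/(1 + π^2).


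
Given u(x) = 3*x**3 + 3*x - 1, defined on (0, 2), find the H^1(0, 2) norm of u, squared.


||u||_{H^1}^2 = 33256/35

The H^1 norm (squared) on an interval (0, L) is
  ||u||_{H^1}^2 = ∫_0^L u(x)^2 dx + ∫_0^L u'(x)^2 dx.
Compute u'(x) = 9*x**2 + 3.
Then u(x)^2 = 9*x**6 + 18*x**4 - 6*x**3 + 9*x**2 - 6*x + 1 and u'(x)^2 = 81*x**4 + 54*x**2 + 9.
Integrate each monomial from 0 to 2 using ∫_0^2 c·x^n dx = c·2^(n+1)/(n+1):
  ∫_0^2 u(x)^2 dx = ∫_0^2 (9*x^6 + 18*x^4 - 6*x^3 + 9*x^2 - 6*x + 1) dx. Term by term:
    ∫_0^2 9*x^6 dx = 1152/7;  ∫_0^2 18*x^4 dx = 576/5;  ∫_0^2 -6*x^3 dx = -24;
    ∫_0^2 9*x^2 dx = 24;  ∫_0^2 -6*x dx = -12;  ∫_0^2 1 dx = 2.
  Sum: 1152/7 + 576/5 − 24 + 24 − 12 + 2 = 9442/35.
  ∫_0^2 u'(x)^2 dx = ∫_0^2 (81*x^4 + 54*x^2 + 9) dx. Term by term:
    ∫_0^2 81*x^4 dx = 2592/5;  ∫_0^2 54*x^2 dx = 144;  ∫_0^2 9 dx = 18.
  Sum: 2592/5 + 144 + 18 = 3402/5.
Adding: ||u||_{H^1}^2 = 9442/35 + 3402/5 = 33256/35.


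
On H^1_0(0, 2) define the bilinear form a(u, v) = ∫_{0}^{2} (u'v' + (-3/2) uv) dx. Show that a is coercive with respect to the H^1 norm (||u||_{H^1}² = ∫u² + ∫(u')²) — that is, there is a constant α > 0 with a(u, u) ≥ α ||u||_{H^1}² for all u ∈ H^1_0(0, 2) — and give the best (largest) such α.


α = (-6 + π^2)/(4 + π^2)

Coercivity of a(·,·) on H^1_0(0, 2) means a(u, u) ≥ α ||u||_{H^1}² for every u ∈ H^1_0.
The interval has length L = 2, and Poincaré/coercivity depend only on L. Here a(u, u) = ∫(u')² + (-3/2)·∫u².
Here c = -3/2 < 0 with |c| < (π/L)² = π^2/4, so coercivity still holds. The condition a(u,u) ≥ α||u||_{H^1}² reads (1−α)∫(u')² ≥ (α−c)∫u². Any admissible α is ≤ 1 (rapidly oscillating u have ∫u²/∫(u')² → 0), and α = 1 would force 0 ≥ (1−c)∫u², impossible since c < 1; so 1−α > 0. By the sharp Poincaré inequality on H^1_0 of an interval of length L, ∫(u')² ≥ (π/L)²∫u² with equality for the first sine mode sin(π(x−x₀)/L) (x₀ the left endpoint), so the inequality holds for all u iff (1−α)(π/L)² ≥ α − c, i.e. α ≤ ((π/L)² + c)/((π/L)² + 1) = (1 + c(L/π)²)/(1 + (L/π)²). (Direct route, valid since c ≤ 0: Poincaré gives c∫u² ≥ c(L/π)²∫(u')², so a(u,u) ≥ (1 + c(L/π)²)∫(u')², while ||u||_{H^1}² ≤ (1 + (L/π)²)∫(u')²; dividing yields the same α.) With (π/L)² = π^2/4 and c = -3/2, the largest admissible constant is α = ((π/L)² + c)/((π/L)² + 1).
Simplifying, α = (-6 + π^2)/(4 + π^2).


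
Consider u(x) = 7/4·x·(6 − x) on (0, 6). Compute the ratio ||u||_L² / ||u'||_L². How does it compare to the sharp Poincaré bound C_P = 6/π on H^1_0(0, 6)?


||u||_L² / ||u'||_L² = 3*sqrt(10)/5 < C_P = 6/π.

u(x) = 7/4·x·(6 − x), so u'(x) = 21/2 - 7*x/2.
u(x) = 7/4·x·(6 − x) vanishes at x = 0 and x = 6, so u ∈ H^1_0(0, 6). Differentiate via the product rule and integrate the resulting polynomials term by term.
  ∫_0^6 u² dx = ∫_0^6 (49*x^4/16 - 147*x^3/4 + 441*x^2/4) dx. Term by term:
    ∫_0^6 49*x^4/16 dx = 23814/5;  ∫_0^6 -147*x^3/4 dx = -11907;  ∫_0^6 441*x^2/4 dx = 7938.
  Sum: 23814/5 − 11907 + 7938 = 3969/5.
  ∫_0^6 (u')² dx = ∫_0^6 (49*x^2/4 - 147*x/2 + 441/4) dx. Term by term:
    ∫_0^6 49*x^2/4 dx = 882;  ∫_0^6 -147*x/2 dx = -1323;  ∫_0^6 441/4 dx = 1323/2.
  Sum: 882 − 1323 + 1323/2 = 441/2.
∫_0^6 u² dx = 3969/5, so ||u||_L² = 63*sqrt(5)/5.
∫_0^6 (u')² dx = 441/2, so ||u'||_L² = 21*sqrt(2)/2.
Ratio ||u||_L² / ||u'||_L² = 3*sqrt(10)/5.
Sharp Poincaré constant on H^1_0(0, 6) is C_P = L/π = 6/π, achieved by sin(π/6·x).
A polynomial bump cannot attain the sharp Poincaré constant (only the first sine eigenfunction does), so the ratio is strictly less than C_P, consistent with ||u||_L² ≤ C_P ||u'||_L².


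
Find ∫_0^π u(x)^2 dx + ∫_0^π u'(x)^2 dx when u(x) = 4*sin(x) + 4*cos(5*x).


||u||_{H^1(0,π)}^2 = 224*π

u'(x) = -20*sin(5*x) + 4*cos(x).
Expand u² and (u')² and integrate term by term on (0, π), using: for integers n ≥ 1, ∫_0^π sin²(nx) dx = ∫_0^π cos²(nx) dx = π/2; for n ≠ n', ∫_0^π sin(nx)sin(n'x) dx = ∫_0^π cos(nx)cos(n'x) dx = 0; and by product-to-sum, ∫_0^π sin(nx)cos(n'x) dx = ½∫_0^π [sin((n+n')x) + sin((n−n')x)] dx, which is 0 when n+n' is even and 2n/(n²−n'²) when n+n' is odd (it need not vanish on (0, π)).
  u² squared terms: (4)²·∫cos(5x)² dx = 16·π/2 = 8*π;  (4)²·∫sin(x)² dx = 16·π/2 = 8*π.
  u² cross terms: 2·(4)·(4)·∫cos(5x)·sin(x) dx = 32·(0) = 0.
  So ∫_0^π u² dx = 8*π + 8*π + 0 = 16*π.
  (u')² squared terms: (-20)²·∫sin(5x)² dx = 400·π/2 = 200*π;  (4)²·∫cos(x)² dx = 16·π/2 = 8*π.
  (u')² cross terms: 2·(-20)·(4)·∫sin(5x)·cos(x) dx = -160·(0) = 0.
  So ∫_0^π (u')² dx = 200*π + 8*π + 0 = 208*π.
||u||_{H^1}^2 = (16*π) + (208*π) = 224*π.


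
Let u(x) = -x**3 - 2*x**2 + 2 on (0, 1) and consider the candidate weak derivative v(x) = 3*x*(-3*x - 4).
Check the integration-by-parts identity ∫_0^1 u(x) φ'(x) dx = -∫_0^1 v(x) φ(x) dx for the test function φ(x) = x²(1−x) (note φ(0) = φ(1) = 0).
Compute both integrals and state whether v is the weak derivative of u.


LHS = 3/10, RHS = 9/10. No, v is not the weak derivative of u.

u(x) = -x**3 - 2*x**2 + 2, classical derivative u'(x) = -3*x**2 - 4*x.
φ(x) = x²(1−x), so φ'(x) = x*(2 - 3*x).
Note φ(0) = φ(1) = 0, so the boundary term u·φ vanishes.
LHS = ∫_0^1 u(x) φ'(x) dx = ∫_0^1 (3*x^5 + 4*x^4 - 4*x^3 - 6*x^2 + 4*x) dx. Term by term:
  ∫_0^1 3*x^5 dx = 1/2;  ∫_0^1 4*x^4 dx = 4/5;  ∫_0^1 -4*x^3 dx = -1;
  ∫_0^1 -6*x^2 dx = -2;  ∫_0^1 4*x dx = 2.
Sum: 1/2 + 4/5 − 1 − 2 + 2 = 3/10.
So LHS = 3/10.
∫_0^1 v(x) φ(x) dx = ∫_0^1 (9*x^5 + 3*x^4 - 12*x^3) dx. Term by term:
  ∫_0^1 9*x^5 dx = 3/2;  ∫_0^1 3*x^4 dx = 3/5;  ∫_0^1 -12*x^3 dx = -3.
Sum: 3/2 + 3/5 − 3 = -9/10.
So RHS = -∫_0^1 v(x) φ(x) dx = 9/10.
LHS − RHS = -3/5 ≠ 0, so the identity fails.
(For a valid weak derivative the identity must hold for EVERY test function, in particular this one. The failure shows v is NOT the weak derivative of u.)
Correct weak derivative would be u'(x) = -3*x**2 - 4*x.
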